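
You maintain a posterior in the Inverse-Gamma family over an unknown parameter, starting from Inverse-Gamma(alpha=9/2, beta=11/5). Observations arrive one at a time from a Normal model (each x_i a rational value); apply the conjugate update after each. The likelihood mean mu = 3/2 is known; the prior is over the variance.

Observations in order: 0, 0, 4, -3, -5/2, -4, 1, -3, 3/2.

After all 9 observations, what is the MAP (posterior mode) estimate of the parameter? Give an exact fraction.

obs 1: x=0 → posterior Inverse-Gamma(5, 133/40)
obs 2: x=0 → posterior Inverse-Gamma(11/2, 89/20)
obs 3: x=4 → posterior Inverse-Gamma(6, 303/40)
obs 4: x=-3 → posterior Inverse-Gamma(13/2, 177/10)
obs 5: x=-5/2 → posterior Inverse-Gamma(7, 257/10)
obs 6: x=-4 → posterior Inverse-Gamma(15/2, 1633/40)
obs 7: x=1 → posterior Inverse-Gamma(8, 819/20)
obs 8: x=-3 → posterior Inverse-Gamma(17/2, 2043/40)
obs 9: x=3/2 → posterior Inverse-Gamma(9, 2043/40)

2043/400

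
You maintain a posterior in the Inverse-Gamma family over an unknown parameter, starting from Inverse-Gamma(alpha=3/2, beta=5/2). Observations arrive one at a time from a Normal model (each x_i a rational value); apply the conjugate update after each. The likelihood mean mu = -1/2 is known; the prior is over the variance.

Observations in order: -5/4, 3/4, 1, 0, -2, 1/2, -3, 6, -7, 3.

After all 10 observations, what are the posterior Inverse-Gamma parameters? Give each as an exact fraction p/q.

alpha=13/2, beta=927/16

obs 1: x=-5/4 → posterior Inverse-Gamma(2, 89/32)
obs 2: x=3/4 → posterior Inverse-Gamma(5/2, 57/16)
obs 3: x=1 → posterior Inverse-Gamma(3, 75/16)
obs 4: x=0 → posterior Inverse-Gamma(7/2, 77/16)
obs 5: x=-2 → posterior Inverse-Gamma(4, 95/16)
obs 6: x=1/2 → posterior Inverse-Gamma(9/2, 103/16)
obs 7: x=-3 → posterior Inverse-Gamma(5, 153/16)
obs 8: x=6 → posterior Inverse-Gamma(11/2, 491/16)
obs 9: x=-7 → posterior Inverse-Gamma(6, 829/16)
obs 10: x=3 → posterior Inverse-Gamma(13/2, 927/16)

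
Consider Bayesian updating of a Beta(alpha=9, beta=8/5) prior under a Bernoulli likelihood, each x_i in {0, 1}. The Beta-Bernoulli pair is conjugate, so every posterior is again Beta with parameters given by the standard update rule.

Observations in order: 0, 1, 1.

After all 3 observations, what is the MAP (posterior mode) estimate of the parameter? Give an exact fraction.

25/29

obs 1: x=0 → posterior Beta(9, 13/5)
obs 2: x=1 → posterior Beta(10, 13/5)
obs 3: x=1 → posterior Beta(11, 13/5)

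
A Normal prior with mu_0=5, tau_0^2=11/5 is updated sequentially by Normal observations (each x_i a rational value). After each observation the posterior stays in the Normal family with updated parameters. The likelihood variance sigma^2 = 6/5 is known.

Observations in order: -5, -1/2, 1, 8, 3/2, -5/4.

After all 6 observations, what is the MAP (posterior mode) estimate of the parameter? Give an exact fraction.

obs 1: x=-5 → posterior Normal(-25/17, 66/85)
obs 2: x=-1/2 → posterior Normal(-61/56, 33/70)
obs 3: x=1 → posterior Normal(-1/2, 22/65)
obs 4: x=8 → posterior Normal(137/100, 33/125)
obs 5: x=3/2 → posterior Normal(85/61, 66/305)
obs 6: x=-5/4 → posterior Normal(95/96, 11/60)

95/96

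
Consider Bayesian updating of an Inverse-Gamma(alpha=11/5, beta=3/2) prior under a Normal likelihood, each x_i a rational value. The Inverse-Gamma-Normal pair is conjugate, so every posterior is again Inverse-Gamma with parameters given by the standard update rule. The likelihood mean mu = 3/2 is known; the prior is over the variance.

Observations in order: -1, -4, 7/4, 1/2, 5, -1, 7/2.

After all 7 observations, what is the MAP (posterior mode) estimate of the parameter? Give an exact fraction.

obs 1: x=-1 → posterior Inverse-Gamma(27/10, 37/8)
obs 2: x=-4 → posterior Inverse-Gamma(16/5, 79/4)
obs 3: x=7/4 → posterior Inverse-Gamma(37/10, 633/32)
obs 4: x=1/2 → posterior Inverse-Gamma(21/5, 649/32)
obs 5: x=5 → posterior Inverse-Gamma(47/10, 845/32)
obs 6: x=-1 → posterior Inverse-Gamma(26/5, 945/32)
obs 7: x=7/2 → posterior Inverse-Gamma(57/10, 1009/32)

5045/1072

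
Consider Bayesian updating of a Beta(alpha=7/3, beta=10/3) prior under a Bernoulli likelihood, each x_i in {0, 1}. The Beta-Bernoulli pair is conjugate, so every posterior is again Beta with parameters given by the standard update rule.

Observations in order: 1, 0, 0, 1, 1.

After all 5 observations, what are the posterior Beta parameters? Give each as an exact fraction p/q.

alpha=16/3, beta=16/3

obs 1: x=1 → posterior Beta(10/3, 10/3)
obs 2: x=0 → posterior Beta(10/3, 13/3)
obs 3: x=0 → posterior Beta(10/3, 16/3)
obs 4: x=1 → posterior Beta(13/3, 16/3)
obs 5: x=1 → posterior Beta(16/3, 16/3)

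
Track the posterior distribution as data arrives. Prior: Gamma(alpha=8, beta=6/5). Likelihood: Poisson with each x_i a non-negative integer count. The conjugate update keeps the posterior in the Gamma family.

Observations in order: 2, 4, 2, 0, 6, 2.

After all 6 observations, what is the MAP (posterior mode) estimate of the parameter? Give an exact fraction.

115/36

obs 1: x=2 → posterior Gamma(10, 11/5)
obs 2: x=4 → posterior Gamma(14, 16/5)
obs 3: x=2 → posterior Gamma(16, 21/5)
obs 4: x=0 → posterior Gamma(16, 26/5)
obs 5: x=6 → posterior Gamma(22, 31/5)
obs 6: x=2 → posterior Gamma(24, 36/5)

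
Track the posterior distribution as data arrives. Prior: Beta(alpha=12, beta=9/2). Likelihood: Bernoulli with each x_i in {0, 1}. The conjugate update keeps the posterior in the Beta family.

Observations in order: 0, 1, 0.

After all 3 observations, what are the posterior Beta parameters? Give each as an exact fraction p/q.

obs 1: x=0 → posterior Beta(12, 11/2)
obs 2: x=1 → posterior Beta(13, 11/2)
obs 3: x=0 → posterior Beta(13, 13/2)

alpha=13, beta=13/2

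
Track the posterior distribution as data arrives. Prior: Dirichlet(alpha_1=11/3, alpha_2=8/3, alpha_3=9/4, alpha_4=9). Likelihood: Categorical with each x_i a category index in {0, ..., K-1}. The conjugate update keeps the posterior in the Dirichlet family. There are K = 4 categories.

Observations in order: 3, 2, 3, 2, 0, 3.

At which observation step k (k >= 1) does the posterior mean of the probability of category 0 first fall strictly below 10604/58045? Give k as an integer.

k = 3

obs 1: x=3 → posterior Dirichlet(11/3, 8/3, 9/4, 10)
obs 2: x=2 → posterior Dirichlet(11/3, 8/3, 13/4, 10)
obs 3: x=3 → posterior Dirichlet(11/3, 8/3, 13/4, 11)
obs 4: x=2 → posterior Dirichlet(11/3, 8/3, 17/4, 11)
obs 5: x=0 → posterior Dirichlet(14/3, 8/3, 17/4, 11)
obs 6: x=3 → posterior Dirichlet(14/3, 8/3, 17/4, 12)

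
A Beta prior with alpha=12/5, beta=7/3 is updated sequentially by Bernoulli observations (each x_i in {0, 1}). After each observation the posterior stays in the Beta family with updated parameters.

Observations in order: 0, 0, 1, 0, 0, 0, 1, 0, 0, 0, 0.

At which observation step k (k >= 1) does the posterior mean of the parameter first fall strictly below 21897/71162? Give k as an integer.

obs 1: x=0 → posterior Beta(12/5, 10/3)
obs 2: x=0 → posterior Beta(12/5, 13/3)
obs 3: x=1 → posterior Beta(17/5, 13/3)
obs 4: x=0 → posterior Beta(17/5, 16/3)
obs 5: x=0 → posterior Beta(17/5, 19/3)
obs 6: x=0 → posterior Beta(17/5, 22/3)
obs 7: x=1 → posterior Beta(22/5, 22/3)
obs 8: x=0 → posterior Beta(22/5, 25/3)
obs 9: x=0 → posterior Beta(22/5, 28/3)
obs 10: x=0 → posterior Beta(22/5, 31/3)
obs 11: x=0 → posterior Beta(22/5, 34/3)

k = 10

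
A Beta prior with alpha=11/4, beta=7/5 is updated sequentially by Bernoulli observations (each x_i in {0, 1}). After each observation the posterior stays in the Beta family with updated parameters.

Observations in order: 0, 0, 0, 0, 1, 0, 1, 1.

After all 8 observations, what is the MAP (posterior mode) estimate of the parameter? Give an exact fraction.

obs 1: x=0 → posterior Beta(11/4, 12/5)
obs 2: x=0 → posterior Beta(11/4, 17/5)
obs 3: x=0 → posterior Beta(11/4, 22/5)
obs 4: x=0 → posterior Beta(11/4, 27/5)
obs 5: x=1 → posterior Beta(15/4, 27/5)
obs 6: x=0 → posterior Beta(15/4, 32/5)
obs 7: x=1 → posterior Beta(19/4, 32/5)
obs 8: x=1 → posterior Beta(23/4, 32/5)

95/203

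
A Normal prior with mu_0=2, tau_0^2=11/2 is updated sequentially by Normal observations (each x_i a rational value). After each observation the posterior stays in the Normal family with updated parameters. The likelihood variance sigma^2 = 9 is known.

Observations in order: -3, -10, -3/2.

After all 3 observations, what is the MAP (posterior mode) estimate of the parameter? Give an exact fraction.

obs 1: x=-3 → posterior Normal(3/29, 99/29)
obs 2: x=-10 → posterior Normal(-107/40, 99/40)
obs 3: x=-3/2 → posterior Normal(-247/102, 33/17)

-247/102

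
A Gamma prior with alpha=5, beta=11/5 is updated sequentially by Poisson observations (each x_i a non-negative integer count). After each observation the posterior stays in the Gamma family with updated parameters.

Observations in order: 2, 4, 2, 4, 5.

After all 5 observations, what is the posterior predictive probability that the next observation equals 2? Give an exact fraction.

obs 1: x=2 → posterior Gamma(7, 16/5)
obs 2: x=4 → posterior Gamma(11, 21/5)
obs 3: x=2 → posterior Gamma(13, 26/5)
obs 4: x=4 → posterior Gamma(17, 31/5)
obs 5: x=5 → posterior Gamma(22, 36/5)

109576026233809856900888588239188787200/509111094534718962173411120845918138561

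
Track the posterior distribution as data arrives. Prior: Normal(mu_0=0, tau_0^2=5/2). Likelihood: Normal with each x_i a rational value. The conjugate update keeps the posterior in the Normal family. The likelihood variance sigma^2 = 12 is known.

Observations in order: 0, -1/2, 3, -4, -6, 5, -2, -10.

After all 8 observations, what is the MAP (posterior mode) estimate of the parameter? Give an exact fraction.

obs 1: x=0 → posterior Normal(0, 60/29)
obs 2: x=-1/2 → posterior Normal(-5/68, 30/17)
obs 3: x=3 → posterior Normal(25/78, 20/13)
obs 4: x=-4 → posterior Normal(-15/88, 15/11)
obs 5: x=-6 → posterior Normal(-75/98, 60/49)
obs 6: x=5 → posterior Normal(-25/108, 10/9)
obs 7: x=-2 → posterior Normal(-45/118, 60/59)
obs 8: x=-10 → posterior Normal(-145/128, 15/16)

-145/128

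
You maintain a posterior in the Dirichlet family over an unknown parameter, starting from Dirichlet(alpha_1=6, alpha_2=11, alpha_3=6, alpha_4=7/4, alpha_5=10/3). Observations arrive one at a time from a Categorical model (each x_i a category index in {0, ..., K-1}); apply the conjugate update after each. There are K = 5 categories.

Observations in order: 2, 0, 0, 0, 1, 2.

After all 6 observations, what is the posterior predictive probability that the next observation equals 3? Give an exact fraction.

obs 1: x=2 → posterior Dirichlet(6, 11, 7, 7/4, 10/3)
obs 2: x=0 → posterior Dirichlet(7, 11, 7, 7/4, 10/3)
obs 3: x=0 → posterior Dirichlet(8, 11, 7, 7/4, 10/3)
obs 4: x=0 → posterior Dirichlet(9, 11, 7, 7/4, 10/3)
obs 5: x=1 → posterior Dirichlet(9, 12, 7, 7/4, 10/3)
obs 6: x=2 → posterior Dirichlet(9, 12, 8, 7/4, 10/3)

21/409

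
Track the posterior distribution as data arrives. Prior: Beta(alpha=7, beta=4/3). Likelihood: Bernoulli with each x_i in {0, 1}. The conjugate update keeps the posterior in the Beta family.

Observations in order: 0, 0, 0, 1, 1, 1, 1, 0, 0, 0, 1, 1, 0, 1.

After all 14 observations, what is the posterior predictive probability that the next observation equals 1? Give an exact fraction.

42/67

obs 1: x=0 → posterior Beta(7, 7/3)
obs 2: x=0 → posterior Beta(7, 10/3)
obs 3: x=0 → posterior Beta(7, 13/3)
obs 4: x=1 → posterior Beta(8, 13/3)
obs 5: x=1 → posterior Beta(9, 13/3)
obs 6: x=1 → posterior Beta(10, 13/3)
obs 7: x=1 → posterior Beta(11, 13/3)
obs 8: x=0 → posterior Beta(11, 16/3)
obs 9: x=0 → posterior Beta(11, 19/3)
obs 10: x=0 → posterior Beta(11, 22/3)
obs 11: x=1 → posterior Beta(12, 22/3)
obs 12: x=1 → posterior Beta(13, 22/3)
obs 13: x=0 → posterior Beta(13, 25/3)
obs 14: x=1 → posterior Beta(14, 25/3)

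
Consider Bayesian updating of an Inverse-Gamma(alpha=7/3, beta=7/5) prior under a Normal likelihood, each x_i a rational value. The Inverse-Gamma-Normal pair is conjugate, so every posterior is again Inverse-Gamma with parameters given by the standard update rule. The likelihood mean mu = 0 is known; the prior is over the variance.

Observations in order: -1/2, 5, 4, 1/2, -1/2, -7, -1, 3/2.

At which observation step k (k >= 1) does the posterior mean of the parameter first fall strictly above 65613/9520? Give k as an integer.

k = 3

obs 1: x=-1/2 → posterior Inverse-Gamma(17/6, 61/40)
obs 2: x=5 → posterior Inverse-Gamma(10/3, 561/40)
obs 3: x=4 → posterior Inverse-Gamma(23/6, 881/40)
obs 4: x=1/2 → posterior Inverse-Gamma(13/3, 443/20)
obs 5: x=-1/2 → posterior Inverse-Gamma(29/6, 891/40)
obs 6: x=-7 → posterior Inverse-Gamma(16/3, 1871/40)
obs 7: x=-1 → posterior Inverse-Gamma(35/6, 1891/40)
obs 8: x=3/2 → posterior Inverse-Gamma(19/3, 242/5)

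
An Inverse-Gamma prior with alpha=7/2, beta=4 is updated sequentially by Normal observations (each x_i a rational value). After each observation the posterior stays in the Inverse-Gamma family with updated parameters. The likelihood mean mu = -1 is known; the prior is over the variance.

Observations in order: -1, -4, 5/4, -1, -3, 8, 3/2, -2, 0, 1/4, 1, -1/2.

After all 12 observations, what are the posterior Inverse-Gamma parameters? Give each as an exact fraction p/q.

alpha=19/2, beta=969/16

obs 1: x=-1 → posterior Inverse-Gamma(4, 4)
obs 2: x=-4 → posterior Inverse-Gamma(9/2, 17/2)
obs 3: x=5/4 → posterior Inverse-Gamma(5, 353/32)
obs 4: x=-1 → posterior Inverse-Gamma(11/2, 353/32)
obs 5: x=-3 → posterior Inverse-Gamma(6, 417/32)
obs 6: x=8 → posterior Inverse-Gamma(13/2, 1713/32)
obs 7: x=3/2 → posterior Inverse-Gamma(7, 1813/32)
obs 8: x=-2 → posterior Inverse-Gamma(15/2, 1829/32)
obs 9: x=0 → posterior Inverse-Gamma(8, 1845/32)
obs 10: x=1/4 → posterior Inverse-Gamma(17/2, 935/16)
obs 11: x=1 → posterior Inverse-Gamma(9, 967/16)
obs 12: x=-1/2 → posterior Inverse-Gamma(19/2, 969/16)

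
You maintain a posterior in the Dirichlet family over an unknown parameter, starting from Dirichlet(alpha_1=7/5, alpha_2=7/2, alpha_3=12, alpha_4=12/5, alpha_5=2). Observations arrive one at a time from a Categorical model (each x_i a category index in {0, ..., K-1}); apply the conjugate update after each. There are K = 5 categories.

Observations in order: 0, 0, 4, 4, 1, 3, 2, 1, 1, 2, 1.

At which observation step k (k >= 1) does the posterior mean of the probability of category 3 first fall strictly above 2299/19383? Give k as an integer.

k = 6

obs 1: x=0 → posterior Dirichlet(12/5, 7/2, 12, 12/5, 2)
obs 2: x=0 → posterior Dirichlet(17/5, 7/2, 12, 12/5, 2)
obs 3: x=4 → posterior Dirichlet(17/5, 7/2, 12, 12/5, 3)
obs 4: x=4 → posterior Dirichlet(17/5, 7/2, 12, 12/5, 4)
obs 5: x=1 → posterior Dirichlet(17/5, 9/2, 12, 12/5, 4)
obs 6: x=3 → posterior Dirichlet(17/5, 9/2, 12, 17/5, 4)
obs 7: x=2 → posterior Dirichlet(17/5, 9/2, 13, 17/5, 4)
obs 8: x=1 → posterior Dirichlet(17/5, 11/2, 13, 17/5, 4)
obs 9: x=1 → posterior Dirichlet(17/5, 13/2, 13, 17/5, 4)
obs 10: x=2 → posterior Dirichlet(17/5, 13/2, 14, 17/5, 4)
obs 11: x=1 → posterior Dirichlet(17/5, 15/2, 14, 17/5, 4)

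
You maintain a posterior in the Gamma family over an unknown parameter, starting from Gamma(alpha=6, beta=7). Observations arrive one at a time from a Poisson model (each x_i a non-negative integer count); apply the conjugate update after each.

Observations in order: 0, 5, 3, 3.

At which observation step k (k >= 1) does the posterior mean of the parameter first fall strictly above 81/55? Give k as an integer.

k = 4

obs 1: x=0 → posterior Gamma(6, 8)
obs 2: x=5 → posterior Gamma(11, 9)
obs 3: x=3 → posterior Gamma(14, 10)
obs 4: x=3 → posterior Gamma(17, 11)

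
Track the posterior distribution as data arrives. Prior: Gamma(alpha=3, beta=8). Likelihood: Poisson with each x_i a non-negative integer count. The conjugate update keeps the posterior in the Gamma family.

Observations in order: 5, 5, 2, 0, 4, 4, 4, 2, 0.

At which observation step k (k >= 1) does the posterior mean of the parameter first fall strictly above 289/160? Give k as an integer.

k = 8

obs 1: x=5 → posterior Gamma(8, 9)
obs 2: x=5 → posterior Gamma(13, 10)
obs 3: x=2 → posterior Gamma(15, 11)
obs 4: x=0 → posterior Gamma(15, 12)
obs 5: x=4 → posterior Gamma(19, 13)
obs 6: x=4 → posterior Gamma(23, 14)
obs 7: x=4 → posterior Gamma(27, 15)
obs 8: x=2 → posterior Gamma(29, 16)
obs 9: x=0 → posterior Gamma(29, 17)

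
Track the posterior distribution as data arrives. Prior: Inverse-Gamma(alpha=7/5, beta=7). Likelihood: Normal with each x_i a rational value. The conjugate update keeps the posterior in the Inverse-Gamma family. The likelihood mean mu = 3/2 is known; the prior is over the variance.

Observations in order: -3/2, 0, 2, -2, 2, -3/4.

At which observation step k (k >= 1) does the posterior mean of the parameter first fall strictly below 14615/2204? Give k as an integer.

obs 1: x=-3/2 → posterior Inverse-Gamma(19/10, 23/2)
obs 2: x=0 → posterior Inverse-Gamma(12/5, 101/8)
obs 3: x=2 → posterior Inverse-Gamma(29/10, 51/4)
obs 4: x=-2 → posterior Inverse-Gamma(17/5, 151/8)
obs 5: x=2 → posterior Inverse-Gamma(39/10, 19)
obs 6: x=-3/4 → posterior Inverse-Gamma(22/5, 689/32)

k = 5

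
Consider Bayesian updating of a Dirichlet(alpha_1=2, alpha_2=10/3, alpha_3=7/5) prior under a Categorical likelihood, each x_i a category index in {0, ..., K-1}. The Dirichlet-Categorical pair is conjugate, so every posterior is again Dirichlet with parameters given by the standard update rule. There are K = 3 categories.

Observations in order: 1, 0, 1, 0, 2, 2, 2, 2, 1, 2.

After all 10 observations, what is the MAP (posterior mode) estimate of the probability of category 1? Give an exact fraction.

obs 1: x=1 → posterior Dirichlet(2, 13/3, 7/5)
obs 2: x=0 → posterior Dirichlet(3, 13/3, 7/5)
obs 3: x=1 → posterior Dirichlet(3, 16/3, 7/5)
obs 4: x=0 → posterior Dirichlet(4, 16/3, 7/5)
obs 5: x=2 → posterior Dirichlet(4, 16/3, 12/5)
obs 6: x=2 → posterior Dirichlet(4, 16/3, 17/5)
obs 7: x=2 → posterior Dirichlet(4, 16/3, 22/5)
obs 8: x=2 → posterior Dirichlet(4, 16/3, 27/5)
obs 9: x=1 → posterior Dirichlet(4, 19/3, 27/5)
obs 10: x=2 → posterior Dirichlet(4, 19/3, 32/5)

40/103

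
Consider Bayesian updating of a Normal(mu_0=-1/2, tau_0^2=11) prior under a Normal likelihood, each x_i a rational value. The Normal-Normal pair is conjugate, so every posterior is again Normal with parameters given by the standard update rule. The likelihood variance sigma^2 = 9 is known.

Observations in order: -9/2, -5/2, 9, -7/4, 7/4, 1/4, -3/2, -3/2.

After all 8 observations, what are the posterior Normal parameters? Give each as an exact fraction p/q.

obs 1: x=-9/2 → posterior Normal(-27/10, 99/20)
obs 2: x=-5/2 → posterior Normal(-163/62, 99/31)
obs 3: x=9 → posterior Normal(5/12, 33/14)
obs 4: x=-7/4 → posterior Normal(-7/212, 99/53)
obs 5: x=7/4 → posterior Normal(35/128, 99/64)
obs 6: x=1/4 → posterior Normal(27/100, 33/25)
obs 7: x=-3/2 → posterior Normal(15/344, 99/86)
obs 8: x=-3/2 → posterior Normal(-51/388, 99/97)

mu_0=-51/388, tau_0^2=99/97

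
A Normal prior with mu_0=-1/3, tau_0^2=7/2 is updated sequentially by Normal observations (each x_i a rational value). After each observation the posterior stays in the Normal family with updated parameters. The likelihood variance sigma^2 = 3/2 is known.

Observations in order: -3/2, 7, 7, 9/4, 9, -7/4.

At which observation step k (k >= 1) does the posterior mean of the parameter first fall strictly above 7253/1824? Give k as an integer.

obs 1: x=-3/2 → posterior Normal(-23/20, 21/20)
obs 2: x=7 → posterior Normal(75/34, 21/34)
obs 3: x=7 → posterior Normal(173/48, 7/16)
obs 4: x=9/4 → posterior Normal(409/124, 21/62)
obs 5: x=9 → posterior Normal(661/152, 21/76)
obs 6: x=-7/4 → posterior Normal(17/5, 7/30)

k = 5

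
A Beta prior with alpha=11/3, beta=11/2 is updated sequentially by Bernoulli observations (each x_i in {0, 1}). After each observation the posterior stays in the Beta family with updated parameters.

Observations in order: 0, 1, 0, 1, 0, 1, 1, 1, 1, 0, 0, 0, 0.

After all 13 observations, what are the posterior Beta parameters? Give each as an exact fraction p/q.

obs 1: x=0 → posterior Beta(11/3, 13/2)
obs 2: x=1 → posterior Beta(14/3, 13/2)
obs 3: x=0 → posterior Beta(14/3, 15/2)
obs 4: x=1 → posterior Beta(17/3, 15/2)
obs 5: x=0 → posterior Beta(17/3, 17/2)
obs 6: x=1 → posterior Beta(20/3, 17/2)
obs 7: x=1 → posterior Beta(23/3, 17/2)
obs 8: x=1 → posterior Beta(26/3, 17/2)
obs 9: x=1 → posterior Beta(29/3, 17/2)
obs 10: x=0 → posterior Beta(29/3, 19/2)
obs 11: x=0 → posterior Beta(29/3, 21/2)
obs 12: x=0 → posterior Beta(29/3, 23/2)
obs 13: x=0 → posterior Beta(29/3, 25/2)

alpha=29/3, beta=25/2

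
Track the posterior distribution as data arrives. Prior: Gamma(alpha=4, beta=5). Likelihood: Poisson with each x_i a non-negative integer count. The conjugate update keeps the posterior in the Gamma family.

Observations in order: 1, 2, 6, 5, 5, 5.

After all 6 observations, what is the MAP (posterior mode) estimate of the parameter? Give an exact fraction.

27/11

obs 1: x=1 → posterior Gamma(5, 6)
obs 2: x=2 → posterior Gamma(7, 7)
obs 3: x=6 → posterior Gamma(13, 8)
obs 4: x=5 → posterior Gamma(18, 9)
obs 5: x=5 → posterior Gamma(23, 10)
obs 6: x=5 → posterior Gamma(28, 11)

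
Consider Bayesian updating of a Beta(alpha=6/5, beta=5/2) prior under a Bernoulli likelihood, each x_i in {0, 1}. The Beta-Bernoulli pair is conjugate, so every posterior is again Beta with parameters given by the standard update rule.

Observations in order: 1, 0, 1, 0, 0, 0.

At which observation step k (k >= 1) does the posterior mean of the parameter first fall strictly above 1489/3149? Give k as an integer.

obs 1: x=1 → posterior Beta(11/5, 5/2)
obs 2: x=0 → posterior Beta(11/5, 7/2)
obs 3: x=1 → posterior Beta(16/5, 7/2)
obs 4: x=0 → posterior Beta(16/5, 9/2)
obs 5: x=0 → posterior Beta(16/5, 11/2)
obs 6: x=0 → posterior Beta(16/5, 13/2)

k = 3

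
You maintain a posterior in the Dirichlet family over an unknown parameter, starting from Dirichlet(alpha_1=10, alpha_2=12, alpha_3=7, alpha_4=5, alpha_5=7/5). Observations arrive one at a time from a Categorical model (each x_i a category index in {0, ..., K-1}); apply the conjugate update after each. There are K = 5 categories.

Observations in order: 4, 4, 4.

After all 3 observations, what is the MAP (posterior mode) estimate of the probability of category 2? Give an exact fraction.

30/167

obs 1: x=4 → posterior Dirichlet(10, 12, 7, 5, 12/5)
obs 2: x=4 → posterior Dirichlet(10, 12, 7, 5, 17/5)
obs 3: x=4 → posterior Dirichlet(10, 12, 7, 5, 22/5)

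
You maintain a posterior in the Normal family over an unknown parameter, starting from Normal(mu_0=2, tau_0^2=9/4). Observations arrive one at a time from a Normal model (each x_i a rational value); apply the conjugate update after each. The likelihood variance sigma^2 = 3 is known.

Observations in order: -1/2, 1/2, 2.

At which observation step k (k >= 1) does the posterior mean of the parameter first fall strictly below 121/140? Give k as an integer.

k = 2

obs 1: x=-1/2 → posterior Normal(13/14, 9/7)
obs 2: x=1/2 → posterior Normal(4/5, 9/10)
obs 3: x=2 → posterior Normal(14/13, 9/13)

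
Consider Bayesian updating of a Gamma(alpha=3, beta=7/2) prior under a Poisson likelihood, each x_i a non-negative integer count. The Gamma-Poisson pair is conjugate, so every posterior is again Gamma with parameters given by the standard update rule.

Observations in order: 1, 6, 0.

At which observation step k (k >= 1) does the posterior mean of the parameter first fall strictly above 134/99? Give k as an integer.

k = 2

obs 1: x=1 → posterior Gamma(4, 9/2)
obs 2: x=6 → posterior Gamma(10, 11/2)
obs 3: x=0 → posterior Gamma(10, 13/2)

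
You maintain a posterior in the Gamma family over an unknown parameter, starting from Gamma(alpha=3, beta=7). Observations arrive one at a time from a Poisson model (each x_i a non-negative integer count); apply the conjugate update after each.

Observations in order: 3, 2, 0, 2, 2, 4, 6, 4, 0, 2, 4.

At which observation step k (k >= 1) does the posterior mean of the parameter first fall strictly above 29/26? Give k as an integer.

obs 1: x=3 → posterior Gamma(6, 8)
obs 2: x=2 → posterior Gamma(8, 9)
obs 3: x=0 → posterior Gamma(8, 10)
obs 4: x=2 → posterior Gamma(10, 11)
obs 5: x=2 → posterior Gamma(12, 12)
obs 6: x=4 → posterior Gamma(16, 13)
obs 7: x=6 → posterior Gamma(22, 14)
obs 8: x=4 → posterior Gamma(26, 15)
obs 9: x=0 → posterior Gamma(26, 16)
obs 10: x=2 → posterior Gamma(28, 17)
obs 11: x=4 → posterior Gamma(32, 18)

k = 6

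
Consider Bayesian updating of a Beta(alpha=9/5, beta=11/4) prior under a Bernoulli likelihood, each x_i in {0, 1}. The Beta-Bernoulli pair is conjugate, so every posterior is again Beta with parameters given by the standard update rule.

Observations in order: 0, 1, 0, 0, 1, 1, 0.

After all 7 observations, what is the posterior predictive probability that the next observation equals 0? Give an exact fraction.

45/77

obs 1: x=0 → posterior Beta(9/5, 15/4)
obs 2: x=1 → posterior Beta(14/5, 15/4)
obs 3: x=0 → posterior Beta(14/5, 19/4)
obs 4: x=0 → posterior Beta(14/5, 23/4)
obs 5: x=1 → posterior Beta(19/5, 23/4)
obs 6: x=1 → posterior Beta(24/5, 23/4)
obs 7: x=0 → posterior Beta(24/5, 27/4)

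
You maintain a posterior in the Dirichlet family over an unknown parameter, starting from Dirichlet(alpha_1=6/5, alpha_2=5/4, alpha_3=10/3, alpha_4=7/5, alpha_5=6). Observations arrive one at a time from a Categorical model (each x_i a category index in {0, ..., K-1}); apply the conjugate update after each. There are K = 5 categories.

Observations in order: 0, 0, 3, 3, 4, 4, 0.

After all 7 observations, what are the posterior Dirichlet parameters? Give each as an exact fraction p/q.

alpha_1=21/5, alpha_2=5/4, alpha_3=10/3, alpha_4=17/5, alpha_5=8

obs 1: x=0 → posterior Dirichlet(11/5, 5/4, 10/3, 7/5, 6)
obs 2: x=0 → posterior Dirichlet(16/5, 5/4, 10/3, 7/5, 6)
obs 3: x=3 → posterior Dirichlet(16/5, 5/4, 10/3, 12/5, 6)
obs 4: x=3 → posterior Dirichlet(16/5, 5/4, 10/3, 17/5, 6)
obs 5: x=4 → posterior Dirichlet(16/5, 5/4, 10/3, 17/5, 7)
obs 6: x=4 → posterior Dirichlet(16/5, 5/4, 10/3, 17/5, 8)
obs 7: x=0 → posterior Dirichlet(21/5, 5/4, 10/3, 17/5, 8)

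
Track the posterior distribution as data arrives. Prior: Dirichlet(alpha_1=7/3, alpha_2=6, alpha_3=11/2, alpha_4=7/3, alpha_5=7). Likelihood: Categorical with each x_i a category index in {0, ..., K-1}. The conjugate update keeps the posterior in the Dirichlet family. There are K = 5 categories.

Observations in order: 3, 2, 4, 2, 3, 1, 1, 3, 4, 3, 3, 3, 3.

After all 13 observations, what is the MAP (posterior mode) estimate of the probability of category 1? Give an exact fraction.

42/187

obs 1: x=3 → posterior Dirichlet(7/3, 6, 11/2, 10/3, 7)
obs 2: x=2 → posterior Dirichlet(7/3, 6, 13/2, 10/3, 7)
obs 3: x=4 → posterior Dirichlet(7/3, 6, 13/2, 10/3, 8)
obs 4: x=2 → posterior Dirichlet(7/3, 6, 15/2, 10/3, 8)
obs 5: x=3 → posterior Dirichlet(7/3, 6, 15/2, 13/3, 8)
obs 6: x=1 → posterior Dirichlet(7/3, 7, 15/2, 13/3, 8)
obs 7: x=1 → posterior Dirichlet(7/3, 8, 15/2, 13/3, 8)
obs 8: x=3 → posterior Dirichlet(7/3, 8, 15/2, 16/3, 8)
obs 9: x=4 → posterior Dirichlet(7/3, 8, 15/2, 16/3, 9)
obs 10: x=3 → posterior Dirichlet(7/3, 8, 15/2, 19/3, 9)
obs 11: x=3 → posterior Dirichlet(7/3, 8, 15/2, 22/3, 9)
obs 12: x=3 → posterior Dirichlet(7/3, 8, 15/2, 25/3, 9)
obs 13: x=3 → posterior Dirichlet(7/3, 8, 15/2, 28/3, 9)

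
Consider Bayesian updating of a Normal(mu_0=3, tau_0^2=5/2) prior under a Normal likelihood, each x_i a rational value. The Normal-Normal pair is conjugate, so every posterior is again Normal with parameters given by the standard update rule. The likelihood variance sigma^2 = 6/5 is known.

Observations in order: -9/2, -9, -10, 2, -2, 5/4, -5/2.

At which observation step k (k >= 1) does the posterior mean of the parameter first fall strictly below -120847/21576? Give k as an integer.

k = 3

obs 1: x=-9/2 → posterior Normal(-153/74, 30/37)
obs 2: x=-9 → posterior Normal(-603/124, 15/31)
obs 3: x=-10 → posterior Normal(-1103/174, 10/29)
obs 4: x=2 → posterior Normal(-1003/224, 15/56)
obs 5: x=-2 → posterior Normal(-1103/274, 30/137)
obs 6: x=5/4 → posterior Normal(-2081/648, 5/27)
obs 7: x=-5/2 → posterior Normal(-2331/748, 30/187)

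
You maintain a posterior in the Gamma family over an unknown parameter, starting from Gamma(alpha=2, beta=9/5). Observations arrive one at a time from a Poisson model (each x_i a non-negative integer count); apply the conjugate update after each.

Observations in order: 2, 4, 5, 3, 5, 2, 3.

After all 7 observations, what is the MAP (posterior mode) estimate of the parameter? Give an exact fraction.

125/44

obs 1: x=2 → posterior Gamma(4, 14/5)
obs 2: x=4 → posterior Gamma(8, 19/5)
obs 3: x=5 → posterior Gamma(13, 24/5)
obs 4: x=3 → posterior Gamma(16, 29/5)
obs 5: x=5 → posterior Gamma(21, 34/5)
obs 6: x=2 → posterior Gamma(23, 39/5)
obs 7: x=3 → posterior Gamma(26, 44/5)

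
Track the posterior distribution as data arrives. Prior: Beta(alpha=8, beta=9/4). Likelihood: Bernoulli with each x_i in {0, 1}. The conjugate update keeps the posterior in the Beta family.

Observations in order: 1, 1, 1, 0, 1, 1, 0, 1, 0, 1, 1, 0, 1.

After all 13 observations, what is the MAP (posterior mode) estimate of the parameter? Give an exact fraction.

obs 1: x=1 → posterior Beta(9, 9/4)
obs 2: x=1 → posterior Beta(10, 9/4)
obs 3: x=1 → posterior Beta(11, 9/4)
obs 4: x=0 → posterior Beta(11, 13/4)
obs 5: x=1 → posterior Beta(12, 13/4)
obs 6: x=1 → posterior Beta(13, 13/4)
obs 7: x=0 → posterior Beta(13, 17/4)
obs 8: x=1 → posterior Beta(14, 17/4)
obs 9: x=0 → posterior Beta(14, 21/4)
obs 10: x=1 → posterior Beta(15, 21/4)
obs 11: x=1 → posterior Beta(16, 21/4)
obs 12: x=0 → posterior Beta(16, 25/4)
obs 13: x=1 → posterior Beta(17, 25/4)

64/85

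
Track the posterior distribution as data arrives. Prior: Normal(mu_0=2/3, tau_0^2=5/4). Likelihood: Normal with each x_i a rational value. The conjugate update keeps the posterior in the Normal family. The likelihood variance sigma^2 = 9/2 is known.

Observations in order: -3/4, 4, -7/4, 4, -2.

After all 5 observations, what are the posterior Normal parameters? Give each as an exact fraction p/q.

mu_0=59/86, tau_0^2=45/86

obs 1: x=-3/4 → posterior Normal(33/92, 45/46)
obs 2: x=4 → posterior Normal(113/112, 45/56)
obs 3: x=-7/4 → posterior Normal(13/22, 15/22)
obs 4: x=4 → posterior Normal(79/76, 45/76)
obs 5: x=-2 → posterior Normal(59/86, 45/86)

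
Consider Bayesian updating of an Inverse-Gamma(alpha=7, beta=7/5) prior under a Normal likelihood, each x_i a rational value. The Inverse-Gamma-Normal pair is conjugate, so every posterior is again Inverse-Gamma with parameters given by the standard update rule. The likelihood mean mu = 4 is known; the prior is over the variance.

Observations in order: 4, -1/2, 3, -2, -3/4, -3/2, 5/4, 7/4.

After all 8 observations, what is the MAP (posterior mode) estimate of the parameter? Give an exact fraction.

obs 1: x=4 → posterior Inverse-Gamma(15/2, 7/5)
obs 2: x=-1/2 → posterior Inverse-Gamma(8, 461/40)
obs 3: x=3 → posterior Inverse-Gamma(17/2, 481/40)
obs 4: x=-2 → posterior Inverse-Gamma(9, 1201/40)
obs 5: x=-3/4 → posterior Inverse-Gamma(19/2, 6609/160)
obs 6: x=-3/2 → posterior Inverse-Gamma(10, 9029/160)
obs 7: x=5/4 → posterior Inverse-Gamma(21/2, 4817/80)
obs 8: x=7/4 → posterior Inverse-Gamma(11, 10039/160)

10039/1920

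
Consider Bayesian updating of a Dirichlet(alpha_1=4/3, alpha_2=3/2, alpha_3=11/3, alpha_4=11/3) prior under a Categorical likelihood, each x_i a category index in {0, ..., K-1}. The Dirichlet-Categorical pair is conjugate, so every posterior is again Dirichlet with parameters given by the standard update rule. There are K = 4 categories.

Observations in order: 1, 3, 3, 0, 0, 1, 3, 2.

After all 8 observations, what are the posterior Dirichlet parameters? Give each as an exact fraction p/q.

alpha_1=10/3, alpha_2=7/2, alpha_3=14/3, alpha_4=20/3

obs 1: x=1 → posterior Dirichlet(4/3, 5/2, 11/3, 11/3)
obs 2: x=3 → posterior Dirichlet(4/3, 5/2, 11/3, 14/3)
obs 3: x=3 → posterior Dirichlet(4/3, 5/2, 11/3, 17/3)
obs 4: x=0 → posterior Dirichlet(7/3, 5/2, 11/3, 17/3)
obs 5: x=0 → posterior Dirichlet(10/3, 5/2, 11/3, 17/3)
obs 6: x=1 → posterior Dirichlet(10/3, 7/2, 11/3, 17/3)
obs 7: x=3 → posterior Dirichlet(10/3, 7/2, 11/3, 20/3)
obs 8: x=2 → posterior Dirichlet(10/3, 7/2, 14/3, 20/3)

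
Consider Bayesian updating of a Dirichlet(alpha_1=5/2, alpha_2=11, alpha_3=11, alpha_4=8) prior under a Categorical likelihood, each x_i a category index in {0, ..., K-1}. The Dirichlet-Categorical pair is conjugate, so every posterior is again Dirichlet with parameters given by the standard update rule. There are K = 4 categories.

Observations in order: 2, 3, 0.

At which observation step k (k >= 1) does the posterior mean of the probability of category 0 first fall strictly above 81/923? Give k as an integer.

k = 3

obs 1: x=2 → posterior Dirichlet(5/2, 11, 12, 8)
obs 2: x=3 → posterior Dirichlet(5/2, 11, 12, 9)
obs 3: x=0 → posterior Dirichlet(7/2, 11, 12, 9)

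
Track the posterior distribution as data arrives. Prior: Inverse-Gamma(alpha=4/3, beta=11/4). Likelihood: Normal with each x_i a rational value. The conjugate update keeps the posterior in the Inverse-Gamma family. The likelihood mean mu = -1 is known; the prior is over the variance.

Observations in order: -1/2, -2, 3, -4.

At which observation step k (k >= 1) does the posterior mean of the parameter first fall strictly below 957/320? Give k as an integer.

k = 2

obs 1: x=-1/2 → posterior Inverse-Gamma(11/6, 23/8)
obs 2: x=-2 → posterior Inverse-Gamma(7/3, 27/8)
obs 3: x=3 → posterior Inverse-Gamma(17/6, 91/8)
obs 4: x=-4 → posterior Inverse-Gamma(10/3, 127/8)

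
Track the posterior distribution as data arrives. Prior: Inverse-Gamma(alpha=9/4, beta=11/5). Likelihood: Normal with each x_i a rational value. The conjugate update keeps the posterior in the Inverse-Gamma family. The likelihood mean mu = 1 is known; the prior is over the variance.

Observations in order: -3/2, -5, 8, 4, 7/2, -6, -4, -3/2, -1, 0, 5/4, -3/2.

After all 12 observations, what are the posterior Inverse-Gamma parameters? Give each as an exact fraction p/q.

obs 1: x=-3/2 → posterior Inverse-Gamma(11/4, 213/40)
obs 2: x=-5 → posterior Inverse-Gamma(13/4, 933/40)
obs 3: x=8 → posterior Inverse-Gamma(15/4, 1913/40)
obs 4: x=4 → posterior Inverse-Gamma(17/4, 2093/40)
obs 5: x=7/2 → posterior Inverse-Gamma(19/4, 1109/20)
obs 6: x=-6 → posterior Inverse-Gamma(21/4, 1599/20)
obs 7: x=-4 → posterior Inverse-Gamma(23/4, 1849/20)
obs 8: x=-3/2 → posterior Inverse-Gamma(25/4, 3823/40)
obs 9: x=-1 → posterior Inverse-Gamma(27/4, 3903/40)
obs 10: x=0 → posterior Inverse-Gamma(29/4, 3923/40)
obs 11: x=5/4 → posterior Inverse-Gamma(31/4, 15697/160)
obs 12: x=-3/2 → posterior Inverse-Gamma(33/4, 16197/160)

alpha=33/4, beta=16197/160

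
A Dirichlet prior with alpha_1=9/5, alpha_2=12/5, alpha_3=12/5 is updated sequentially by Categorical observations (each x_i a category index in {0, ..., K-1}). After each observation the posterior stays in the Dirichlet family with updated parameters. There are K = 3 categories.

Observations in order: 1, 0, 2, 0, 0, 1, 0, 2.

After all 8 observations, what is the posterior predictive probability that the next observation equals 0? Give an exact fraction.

obs 1: x=1 → posterior Dirichlet(9/5, 17/5, 12/5)
obs 2: x=0 → posterior Dirichlet(14/5, 17/5, 12/5)
obs 3: x=2 → posterior Dirichlet(14/5, 17/5, 17/5)
obs 4: x=0 → posterior Dirichlet(19/5, 17/5, 17/5)
obs 5: x=0 → posterior Dirichlet(24/5, 17/5, 17/5)
obs 6: x=1 → posterior Dirichlet(24/5, 22/5, 17/5)
obs 7: x=0 → posterior Dirichlet(29/5, 22/5, 17/5)
obs 8: x=2 → posterior Dirichlet(29/5, 22/5, 22/5)

29/73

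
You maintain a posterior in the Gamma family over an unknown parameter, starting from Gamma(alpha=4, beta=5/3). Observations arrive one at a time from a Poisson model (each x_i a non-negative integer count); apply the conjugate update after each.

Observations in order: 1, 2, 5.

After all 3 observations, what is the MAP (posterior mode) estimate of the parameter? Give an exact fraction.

33/14

obs 1: x=1 → posterior Gamma(5, 8/3)
obs 2: x=2 → posterior Gamma(7, 11/3)
obs 3: x=5 → posterior Gamma(12, 14/3)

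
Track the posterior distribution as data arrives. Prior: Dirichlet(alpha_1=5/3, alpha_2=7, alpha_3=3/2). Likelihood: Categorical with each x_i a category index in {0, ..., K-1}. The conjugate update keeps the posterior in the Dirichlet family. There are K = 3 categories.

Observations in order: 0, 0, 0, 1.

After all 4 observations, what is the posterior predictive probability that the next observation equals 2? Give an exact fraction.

9/85

obs 1: x=0 → posterior Dirichlet(8/3, 7, 3/2)
obs 2: x=0 → posterior Dirichlet(11/3, 7, 3/2)
obs 3: x=0 → posterior Dirichlet(14/3, 7, 3/2)
obs 4: x=1 → posterior Dirichlet(14/3, 8, 3/2)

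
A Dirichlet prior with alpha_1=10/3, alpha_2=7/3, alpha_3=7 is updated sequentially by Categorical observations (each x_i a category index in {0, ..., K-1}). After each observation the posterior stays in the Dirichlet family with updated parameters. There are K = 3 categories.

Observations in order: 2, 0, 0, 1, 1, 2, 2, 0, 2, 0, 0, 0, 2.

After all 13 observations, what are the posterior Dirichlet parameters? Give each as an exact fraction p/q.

alpha_1=28/3, alpha_2=13/3, alpha_3=12

obs 1: x=2 → posterior Dirichlet(10/3, 7/3, 8)
obs 2: x=0 → posterior Dirichlet(13/3, 7/3, 8)
obs 3: x=0 → posterior Dirichlet(16/3, 7/3, 8)
obs 4: x=1 → posterior Dirichlet(16/3, 10/3, 8)
obs 5: x=1 → posterior Dirichlet(16/3, 13/3, 8)
obs 6: x=2 → posterior Dirichlet(16/3, 13/3, 9)
obs 7: x=2 → posterior Dirichlet(16/3, 13/3, 10)
obs 8: x=0 → posterior Dirichlet(19/3, 13/3, 10)
obs 9: x=2 → posterior Dirichlet(19/3, 13/3, 11)
obs 10: x=0 → posterior Dirichlet(22/3, 13/3, 11)
obs 11: x=0 → posterior Dirichlet(25/3, 13/3, 11)
obs 12: x=0 → posterior Dirichlet(28/3, 13/3, 11)
obs 13: x=2 → posterior Dirichlet(28/3, 13/3, 12)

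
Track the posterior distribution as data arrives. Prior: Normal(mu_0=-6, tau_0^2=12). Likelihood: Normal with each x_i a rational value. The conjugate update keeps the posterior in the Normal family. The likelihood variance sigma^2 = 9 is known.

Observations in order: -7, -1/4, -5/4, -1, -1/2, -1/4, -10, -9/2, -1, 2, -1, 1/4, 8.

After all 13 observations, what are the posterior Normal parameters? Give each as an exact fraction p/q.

obs 1: x=-7 → posterior Normal(-46/7, 36/7)
obs 2: x=-1/4 → posterior Normal(-47/11, 36/11)
obs 3: x=-5/4 → posterior Normal(-52/15, 12/5)
obs 4: x=-1 → posterior Normal(-56/19, 36/19)
obs 5: x=-1/2 → posterior Normal(-58/23, 36/23)
obs 6: x=-1/4 → posterior Normal(-59/27, 4/3)
obs 7: x=-10 → posterior Normal(-99/31, 36/31)
obs 8: x=-9/2 → posterior Normal(-117/35, 36/35)
obs 9: x=-1 → posterior Normal(-121/39, 12/13)
obs 10: x=2 → posterior Normal(-113/43, 36/43)
obs 11: x=-1 → posterior Normal(-117/47, 36/47)
obs 12: x=1/4 → posterior Normal(-116/51, 12/17)
obs 13: x=8 → posterior Normal(-84/55, 36/55)

mu_0=-84/55, tau_0^2=36/55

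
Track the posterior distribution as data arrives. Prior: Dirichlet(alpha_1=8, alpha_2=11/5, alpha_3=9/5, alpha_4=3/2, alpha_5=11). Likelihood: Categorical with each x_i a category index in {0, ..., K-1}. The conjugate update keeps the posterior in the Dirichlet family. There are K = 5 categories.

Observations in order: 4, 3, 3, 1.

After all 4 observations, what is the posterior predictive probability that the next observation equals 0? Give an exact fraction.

obs 1: x=4 → posterior Dirichlet(8, 11/5, 9/5, 3/2, 12)
obs 2: x=3 → posterior Dirichlet(8, 11/5, 9/5, 5/2, 12)
obs 3: x=3 → posterior Dirichlet(8, 11/5, 9/5, 7/2, 12)
obs 4: x=1 → posterior Dirichlet(8, 16/5, 9/5, 7/2, 12)

16/57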